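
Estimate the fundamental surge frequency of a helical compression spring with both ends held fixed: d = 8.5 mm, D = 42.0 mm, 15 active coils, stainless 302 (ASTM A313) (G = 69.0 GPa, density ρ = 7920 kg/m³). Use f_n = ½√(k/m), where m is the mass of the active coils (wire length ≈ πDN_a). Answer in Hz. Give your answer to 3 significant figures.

107 Hz

k = Gd⁴/(8D³N_a) = (69.0×10³)(8.5⁴)/(8·42.0³·15) = 40.513 N/mm = 40513 N/m
Wire length L = πDN_a = π·42.0·15 = 1979.2 mm
m = ρ·(πd²/4)·L = 7920 × 56.745×10⁻⁶ m² × 1.9792 m = 0.88949 kg
f_n = ½√(k/m) = 0.5·√(40513/0.88949) = 0.5·√(45546) = 106.71 Hz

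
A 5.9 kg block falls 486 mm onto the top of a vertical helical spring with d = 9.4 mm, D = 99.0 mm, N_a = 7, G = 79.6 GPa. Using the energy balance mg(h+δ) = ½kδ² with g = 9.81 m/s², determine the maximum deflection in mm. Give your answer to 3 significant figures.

k = Gd⁴/(8D³N_a) = (79.6×10³)(9.4⁴)/(8·99.0³·7) = 11.437 N/mm
W = mg = 5.9 × 9.81 = 57.879 N
½kδ² − Wδ − Wh = 0 → δ = (W + √(W² + 2kWh))/k
δ = (57.879 + √(3350 + 643455))/11.437 = (57.879 + 804.24)/11.437 = 75.377 mm

75.4 mm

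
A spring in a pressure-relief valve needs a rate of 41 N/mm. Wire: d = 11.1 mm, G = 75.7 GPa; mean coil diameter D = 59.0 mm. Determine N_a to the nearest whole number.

N_a = Gd⁴/(8D³k) = (75.7×10³ × 11.1⁴)/(8 × 59.0³ × 41)
    = 1.14918e+09 / 6.73643e+07 = 17.06 → 17 coils

17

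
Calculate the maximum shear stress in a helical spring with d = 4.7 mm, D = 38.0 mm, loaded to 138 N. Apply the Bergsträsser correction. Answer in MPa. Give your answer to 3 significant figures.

151 MPa

Spring index C = D/d = 38.0/4.7 = 8.0851
K_B = (4C+2)/(4C−3) = 34.340/29.340 = 1.1704
τ₀ = 8FD/(πd³) = 8·138·38.0/(π·4.7³) = 41952/326.17 = 128.62 MPa
τ_max = K·τ₀ = 1.1704 × 128.62 = 150.54 MPa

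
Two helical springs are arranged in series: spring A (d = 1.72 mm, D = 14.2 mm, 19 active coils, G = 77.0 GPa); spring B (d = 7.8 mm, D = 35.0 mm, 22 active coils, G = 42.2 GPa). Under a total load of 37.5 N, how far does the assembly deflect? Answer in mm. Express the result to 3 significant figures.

26.0 mm

k_A = Gd⁴/(8D³N_a) = (77.0×10³)(1.72⁴)/(8·14.2³·19) = 1.5484 N/mm
k_B = Gd⁴/(8D³N_a) = (42.2×10³)(7.8⁴)/(8·35.0³·22) = 20.7 N/mm
Series: 1/k_eq = 1/1.5484 + 1/20.7 = 0.69412; k_eq = 1.4407 N/mm
δ = F/k_eq = 37.5/1.4407 = 26.029 mm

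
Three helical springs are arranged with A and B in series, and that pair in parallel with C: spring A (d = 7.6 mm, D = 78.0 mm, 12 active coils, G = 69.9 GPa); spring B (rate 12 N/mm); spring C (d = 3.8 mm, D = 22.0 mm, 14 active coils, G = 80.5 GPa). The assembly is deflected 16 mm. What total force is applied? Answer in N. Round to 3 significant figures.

k_A = Gd⁴/(8D³N_a) = (69.9×10³)(7.6⁴)/(8·78.0³·12) = 5.1189 N/mm
k_C = Gd⁴/(8D³N_a) = (80.5×10³)(3.8⁴)/(8·22.0³·14) = 14.075 N/mm
Springs A,B series: k_AB = 1/(1/5.1189+1/12) = 3.5882 N/mm; parallel with C: k_eq = 3.5882+14.075 = 17.663 N/mm
F = k_eq·δ = 17.663·16 = 282.61 N

283 N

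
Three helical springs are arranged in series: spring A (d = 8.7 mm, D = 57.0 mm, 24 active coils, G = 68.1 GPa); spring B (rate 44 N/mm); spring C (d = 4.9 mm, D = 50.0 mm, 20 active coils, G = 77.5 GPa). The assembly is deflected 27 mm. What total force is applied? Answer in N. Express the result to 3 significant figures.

48.1 N

k_A = Gd⁴/(8D³N_a) = (68.1×10³)(8.7⁴)/(8·57.0³·24) = 10.972 N/mm
k_C = Gd⁴/(8D³N_a) = (77.5×10³)(4.9⁴)/(8·50.0³·20) = 2.2339 N/mm
Series: 1/k_eq = 1/10.972 + 1/44 + 1/2.2339 = 0.56152; k_eq = 1.7809 N/mm
F = k_eq·δ = 1.7809·27 = 48.084 N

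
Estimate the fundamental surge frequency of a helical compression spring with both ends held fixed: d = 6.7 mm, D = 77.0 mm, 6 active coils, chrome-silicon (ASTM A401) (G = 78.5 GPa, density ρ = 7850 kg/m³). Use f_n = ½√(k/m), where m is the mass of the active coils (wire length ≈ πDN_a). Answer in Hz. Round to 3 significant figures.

k = Gd⁴/(8D³N_a) = (78.5×10³)(6.7⁴)/(8·77.0³·6) = 7.2186 N/mm = 7218.6 N/m
Wire length L = πDN_a = π·77.0·6 = 1451.4 mm
m = ρ·(πd²/4)·L = 7850 × 35.257×10⁻⁶ m² × 1.4514 m = 0.4017 kg
f_n = ½√(k/m) = 0.5·√(7218.6/0.4017) = 0.5·√(17970) = 67.027 Hz

67.0 Hz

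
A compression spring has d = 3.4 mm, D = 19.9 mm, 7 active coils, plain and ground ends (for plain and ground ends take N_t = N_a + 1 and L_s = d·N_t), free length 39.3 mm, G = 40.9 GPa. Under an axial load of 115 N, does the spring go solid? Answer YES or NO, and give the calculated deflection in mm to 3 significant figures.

NO, δ = 9.29 mm

k = Gd⁴/(8D³N_a) = (40.9×10³)(3.4⁴)/(8·19.9³·7) = 12.385 N/mm
N_t = 8; L_s = 3.4·8 = 27.2 mm; δ_solid = L₀ − L_s = 39.3 − 27.2 = 12.1 mm
δ = F/k = 115/12.385 = 9.2855 mm
δ < δ_solid → spring does not go solid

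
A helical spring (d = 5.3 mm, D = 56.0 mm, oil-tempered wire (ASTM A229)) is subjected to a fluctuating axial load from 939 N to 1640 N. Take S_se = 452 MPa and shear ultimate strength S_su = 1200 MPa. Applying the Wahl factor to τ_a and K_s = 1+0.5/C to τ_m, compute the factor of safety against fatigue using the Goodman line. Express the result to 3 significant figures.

C = D/d = 56.0/5.3 = 10.5660; K_W = (4C−1)/(4C−4)+0.615/C = 1.1366; K_s = 1+0.5/C = 1.0473
F_a = (F_max−F_min)/2 = 350.5 N; F_m = (F_max+F_min)/2 = 1289.5 N
τ_a = K_W·8F_aD/(πd³) = 1.1366 × 335.73 = 381.59 MPa
τ_m = K_s·8F_mD/(πd³) = 1.0473 × 1235.2 = 1293.6 MPa
Goodman: 1/n_f = τ_a/S_se + τ_m/S_su = 381.59/452 + 1293.6/1200 = 0.84423 + 1.07800 = 1.9222
n_f = 1/1.9222 = 0.5202

0.520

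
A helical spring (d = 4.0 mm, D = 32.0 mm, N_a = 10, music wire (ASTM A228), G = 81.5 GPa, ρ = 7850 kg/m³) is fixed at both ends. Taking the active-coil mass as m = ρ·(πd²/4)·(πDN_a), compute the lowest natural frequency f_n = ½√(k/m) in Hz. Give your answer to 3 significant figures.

142 Hz

k = Gd⁴/(8D³N_a) = (81.5×10³)(4.0⁴)/(8·32.0³·10) = 7.959 N/mm = 7959 N/m
Wire length L = πDN_a = π·32.0·10 = 1005.3 mm
m = ρ·(πd²/4)·L = 7850 × 12.566×10⁻⁶ m² × 1.0053 m = 0.09917 kg
f_n = ½√(k/m) = 0.5·√(7959/0.09917) = 0.5·√(80256) = 141.65 Hz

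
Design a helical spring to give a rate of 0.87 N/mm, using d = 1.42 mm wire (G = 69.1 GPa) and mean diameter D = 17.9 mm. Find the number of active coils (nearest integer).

N_a = Gd⁴/(8D³k) = (69.1×10³ × 1.42⁴)/(8 × 17.9³ × 0.87)
    = 280952 / 39918 = 7.038 → 7 coils

7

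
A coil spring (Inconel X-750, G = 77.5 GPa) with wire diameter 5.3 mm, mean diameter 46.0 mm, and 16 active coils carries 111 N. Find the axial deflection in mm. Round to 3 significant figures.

k = Gd⁴/(8D³N_a) = (77.5×10³)(5.3⁴)/(8·46.0³·16) = 4.9082 N/mm
δ = F/k = 111 / 4.9082 = 22.615 mm

22.6 mm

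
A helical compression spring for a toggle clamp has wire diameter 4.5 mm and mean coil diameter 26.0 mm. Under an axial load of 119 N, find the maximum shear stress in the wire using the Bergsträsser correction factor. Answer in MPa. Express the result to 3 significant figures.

108 MPa

Spring index C = D/d = 26.0/4.5 = 5.7778
K_B = (4C+2)/(4C−3) = 25.111/20.111 = 1.2486
τ₀ = 8FD/(πd³) = 8·119·26.0/(π·4.5³) = 24752/286.28 = 86.462 MPa
τ_max = K·τ₀ = 1.2486 × 86.462 = 107.96 MPa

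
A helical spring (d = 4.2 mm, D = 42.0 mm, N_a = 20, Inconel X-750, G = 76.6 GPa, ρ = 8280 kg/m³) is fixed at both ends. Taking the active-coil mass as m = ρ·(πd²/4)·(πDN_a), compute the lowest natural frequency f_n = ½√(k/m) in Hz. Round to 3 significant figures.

k = Gd⁴/(8D³N_a) = (76.6×10³)(4.2⁴)/(8·42.0³·20) = 2.0108 N/mm = 2010.8 N/m
Wire length L = πDN_a = π·42.0·20 = 2638.9 mm
m = ρ·(πd²/4)·L = 8280 × 13.854×10⁻⁶ m² × 2.6389 m = 0.30272 kg
f_n = ½√(k/m) = 0.5·√(2010.8/0.30272) = 0.5·√(6642.2) = 40.75 Hz

40.7 Hz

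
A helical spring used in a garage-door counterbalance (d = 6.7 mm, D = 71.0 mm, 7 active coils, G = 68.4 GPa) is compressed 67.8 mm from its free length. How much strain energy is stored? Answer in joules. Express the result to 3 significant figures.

15.8 J

k = Gd⁴/(8D³N_a) = (68.4×10³)(6.7⁴)/(8·71.0³·7) = 6.8769 N/mm
U = ½kδ² = 0.5 × 6.8769 × 67.8² = 15806 N·mm = 15.806 J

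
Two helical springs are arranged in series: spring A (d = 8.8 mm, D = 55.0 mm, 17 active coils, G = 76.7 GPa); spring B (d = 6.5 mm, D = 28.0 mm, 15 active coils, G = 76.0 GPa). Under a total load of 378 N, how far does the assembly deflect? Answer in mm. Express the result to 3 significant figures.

25.9 mm

k_A = Gd⁴/(8D³N_a) = (76.7×10³)(8.8⁴)/(8·55.0³·17) = 20.328 N/mm
k_B = Gd⁴/(8D³N_a) = (76.0×10³)(6.5⁴)/(8·28.0³·15) = 51.501 N/mm
Series: 1/k_eq = 1/20.328 + 1/51.501 = 0.06861; k_eq = 14.575 N/mm
δ = F/k_eq = 378/14.575 = 25.935 mm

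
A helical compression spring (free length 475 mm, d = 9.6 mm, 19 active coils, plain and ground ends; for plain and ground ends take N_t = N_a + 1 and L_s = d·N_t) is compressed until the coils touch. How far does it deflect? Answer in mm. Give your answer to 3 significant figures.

283 mm

N_t = 20; L_s = 9.6·20 = 192 mm
δ_solid = L₀ − L_s = 475 − 192 = 283 mm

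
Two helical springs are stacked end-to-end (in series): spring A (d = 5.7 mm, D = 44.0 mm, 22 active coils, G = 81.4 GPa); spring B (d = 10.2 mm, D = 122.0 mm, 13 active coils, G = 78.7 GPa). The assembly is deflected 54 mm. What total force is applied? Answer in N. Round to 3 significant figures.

k_A = Gd⁴/(8D³N_a) = (81.4×10³)(5.7⁴)/(8·44.0³·22) = 5.7313 N/mm
k_B = Gd⁴/(8D³N_a) = (78.7×10³)(10.2⁴)/(8·122.0³·13) = 4.5109 N/mm
Series: 1/k_eq = 1/5.7313 + 1/4.5109 = 0.39617; k_eq = 2.5242 N/mm
F = k_eq·δ = 2.5242·54 = 136.31 N

136 N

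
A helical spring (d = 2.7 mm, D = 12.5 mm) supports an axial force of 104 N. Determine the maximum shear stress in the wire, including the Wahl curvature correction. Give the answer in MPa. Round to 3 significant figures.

Spring index C = D/d = 12.5/2.7 = 4.6296
K_W = (4C−1)/(4C−4) + 0.615/C = 17.519/14.519 + 0.1328 = 1.3395
τ₀ = 8FD/(πd³) = 8·104·12.5/(π·2.7³) = 10400/61.836 = 168.19 MPa
τ_max = K·τ₀ = 1.3395 × 168.19 = 225.28 MPa

225 MPa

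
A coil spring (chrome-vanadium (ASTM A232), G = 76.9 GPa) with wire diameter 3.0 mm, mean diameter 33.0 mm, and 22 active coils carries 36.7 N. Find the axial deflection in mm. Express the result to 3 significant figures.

k = Gd⁴/(8D³N_a) = (76.9×10³)(3.0⁴)/(8·33.0³·22) = 0.98482 N/mm
δ = F/k = 36.7 / 0.98482 = 37.266 mm

37.3 mm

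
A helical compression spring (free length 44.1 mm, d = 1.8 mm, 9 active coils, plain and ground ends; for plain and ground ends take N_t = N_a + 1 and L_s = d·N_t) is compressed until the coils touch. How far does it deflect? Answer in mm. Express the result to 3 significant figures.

26.1 mm

N_t = 10; L_s = 1.8·10 = 18 mm
δ_solid = L₀ − L_s = 44.1 − 18 = 26.1 mm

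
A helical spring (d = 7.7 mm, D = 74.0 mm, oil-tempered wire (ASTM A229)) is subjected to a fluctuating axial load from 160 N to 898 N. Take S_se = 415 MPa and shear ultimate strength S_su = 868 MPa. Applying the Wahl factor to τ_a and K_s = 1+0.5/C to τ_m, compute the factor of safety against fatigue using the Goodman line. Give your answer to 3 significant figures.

C = D/d = 74.0/7.7 = 9.6104; K_W = (4C−1)/(4C−4)+0.615/C = 1.1511; K_s = 1+0.5/C = 1.0520
F_a = (F_max−F_min)/2 = 369 N; F_m = (F_max+F_min)/2 = 529 N
τ_a = K_W·8F_aD/(πd³) = 1.1511 × 152.31 = 175.32 MPa
τ_m = K_s·8F_mD/(πd³) = 1.0520 × 218.35 = 229.71 MPa
Goodman: 1/n_f = τ_a/S_se + τ_m/S_su = 175.32/415 + 229.71/868 = 0.42246 + 0.26464 = 0.68711
n_f = 1/0.68711 = 1.455

1.46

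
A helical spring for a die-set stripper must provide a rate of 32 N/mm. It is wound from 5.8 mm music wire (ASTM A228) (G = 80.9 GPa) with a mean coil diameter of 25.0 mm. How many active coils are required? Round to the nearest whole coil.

N_a = Gd⁴/(8D³k) = (80.9×10³ × 5.8⁴)/(8 × 25.0³ × 32)
    = 9.15505e+07 / 4e+06 = 22.89 → 23 coils

23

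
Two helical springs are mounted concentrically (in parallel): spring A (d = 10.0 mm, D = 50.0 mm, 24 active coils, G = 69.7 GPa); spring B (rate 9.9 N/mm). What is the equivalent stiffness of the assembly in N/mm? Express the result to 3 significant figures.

38.9 N/mm

k_A = Gd⁴/(8D³N_a) = (69.7×10³)(10.0⁴)/(8·50.0³·24) = 29.042 N/mm
Parallel: k_eq = 29.042 + 9.9 = 38.942 N/mm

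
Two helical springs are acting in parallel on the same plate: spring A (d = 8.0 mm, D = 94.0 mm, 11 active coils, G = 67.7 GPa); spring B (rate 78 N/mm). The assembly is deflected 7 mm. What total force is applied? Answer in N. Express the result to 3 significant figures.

573 N

k_A = Gd⁴/(8D³N_a) = (67.7×10³)(8.0⁴)/(8·94.0³·11) = 3.7939 N/mm
Parallel: k_eq = 3.7939 + 78 = 81.794 N/mm
F = k_eq·δ = 81.794·7 = 572.56 N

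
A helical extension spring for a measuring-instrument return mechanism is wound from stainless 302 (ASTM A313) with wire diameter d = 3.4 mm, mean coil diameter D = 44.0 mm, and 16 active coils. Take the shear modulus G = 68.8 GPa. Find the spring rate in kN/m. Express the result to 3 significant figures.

0.843 kN/m

k = Gd⁴/(8D³N_a) = (68.8×10³ × 3.4⁴) / (8 × 44.0³ × 16)
  = 9.19399e+06 / 1.09036e+07 = 0.84321 N/mm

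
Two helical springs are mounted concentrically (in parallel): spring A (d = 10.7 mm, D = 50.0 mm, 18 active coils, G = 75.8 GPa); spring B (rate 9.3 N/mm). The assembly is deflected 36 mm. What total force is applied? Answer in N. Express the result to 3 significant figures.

2320 N

k_A = Gd⁴/(8D³N_a) = (75.8×10³)(10.7⁴)/(8·50.0³·18) = 55.199 N/mm
Parallel: k_eq = 55.199 + 9.3 = 64.499 N/mm
F = k_eq·δ = 64.499·36 = 2322 N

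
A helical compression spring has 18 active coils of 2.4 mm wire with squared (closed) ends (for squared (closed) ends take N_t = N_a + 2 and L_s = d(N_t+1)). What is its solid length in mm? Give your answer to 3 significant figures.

50.4 mm

squared (closed) ends: N_t = N_a + 2 = 18 + 2 = 20
L_s = d·(N_t+1) = 2.4 × 21 = 50.4 mm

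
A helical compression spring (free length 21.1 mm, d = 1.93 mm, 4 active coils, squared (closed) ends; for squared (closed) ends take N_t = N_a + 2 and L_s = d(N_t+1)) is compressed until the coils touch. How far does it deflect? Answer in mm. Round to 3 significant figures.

7.59 mm

N_t = 6; L_s = 1.93·7 = 13.51 mm
δ_solid = L₀ − L_s = 21.1 − 13.51 = 7.59 mm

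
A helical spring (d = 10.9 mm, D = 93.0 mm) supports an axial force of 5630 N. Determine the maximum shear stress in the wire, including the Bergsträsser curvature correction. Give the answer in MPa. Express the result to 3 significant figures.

Spring index C = D/d = 93.0/10.9 = 8.5321
K_B = (4C+2)/(4C−3) = 36.128/31.128 = 1.1606
τ₀ = 8FD/(πd³) = 8·5630·93.0/(π·10.9³) = 4.18872e+06/4068.5 = 1029.6 MPa
τ_max = K·τ₀ = 1.1606 × 1029.6 = 1194.9 MPa

1190 MPa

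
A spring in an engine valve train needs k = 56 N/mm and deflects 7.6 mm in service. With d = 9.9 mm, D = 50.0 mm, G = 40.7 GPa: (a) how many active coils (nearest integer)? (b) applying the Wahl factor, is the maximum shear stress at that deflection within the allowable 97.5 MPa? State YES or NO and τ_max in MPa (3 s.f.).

(a) 7 coils; (b) YES, τ_max = 72.8 MPa

N_a = Gd⁴/(8D³k) = (40.7×10³)(9.9⁴)/(8·50.0³·56) = 6.981 → N_a = 7
Actual rate k = Gd⁴/(8D³·7) = 55.852 N/mm
Working load F = kδ = 55.852·7.6 = 424.47 N
C = 50.0/9.9 = 5.0505; K_W = (4C−1)/(4C−4)+0.615/C = 1.3069
τ_max = K_W·8FD/(πd³) = 1.3069·55.7 = 72.796 MPa
τ_max ≤ 97.5 MPa → acceptable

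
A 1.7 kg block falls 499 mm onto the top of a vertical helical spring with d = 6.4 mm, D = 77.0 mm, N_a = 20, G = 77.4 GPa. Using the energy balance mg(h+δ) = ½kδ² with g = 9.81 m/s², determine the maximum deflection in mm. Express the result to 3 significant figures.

k = Gd⁴/(8D³N_a) = (77.4×10³)(6.4⁴)/(8·77.0³·20) = 1.7777 N/mm
W = mg = 1.7 × 9.81 = 16.677 N
½kδ² − Wδ − Wh = 0 → δ = (W + √(W² + 2kWh))/k
δ = (16.677 + √(278.12 + 29588.1))/1.7777 = (16.677 + 172.82)/1.7777 = 106.59 mm

107 mm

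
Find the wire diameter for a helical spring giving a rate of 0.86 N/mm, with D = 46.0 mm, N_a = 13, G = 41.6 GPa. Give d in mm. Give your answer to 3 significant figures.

d = (8D³N_a·k / G)^(1/4) = (8·46.0³·13·0.86 / (41.6×10³))^0.25
  = (209.27)^0.25 = 3.8035 mm

3.80 mm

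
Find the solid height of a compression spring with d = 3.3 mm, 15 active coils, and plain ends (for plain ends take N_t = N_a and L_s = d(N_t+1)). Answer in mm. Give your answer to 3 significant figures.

plain ends: N_t = N_a = 15
L_s = d·(N_t+1) = 3.3 × 16 = 52.8 mm

52.8 mm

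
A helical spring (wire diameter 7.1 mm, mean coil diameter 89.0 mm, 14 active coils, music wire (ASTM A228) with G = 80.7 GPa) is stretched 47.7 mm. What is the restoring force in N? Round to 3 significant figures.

124 N

k = Gd⁴/(8D³N_a) = (80.7×10³)(7.1⁴)/(8·89.0³·14) = 2.5973 N/mm
F = k·δ = 2.5973 × 47.7 = 123.89 N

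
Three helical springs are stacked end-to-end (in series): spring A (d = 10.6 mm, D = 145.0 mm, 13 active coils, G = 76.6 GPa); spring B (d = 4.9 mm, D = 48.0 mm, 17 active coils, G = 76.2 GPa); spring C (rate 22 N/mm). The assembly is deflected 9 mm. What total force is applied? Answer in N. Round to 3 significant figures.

k_A = Gd⁴/(8D³N_a) = (76.6×10³)(10.6⁴)/(8·145.0³·13) = 3.0501 N/mm
k_B = Gd⁴/(8D³N_a) = (76.2×10³)(4.9⁴)/(8·48.0³·17) = 2.9206 N/mm
Series: 1/k_eq = 1/3.0501 + 1/2.9206 + 1/22 = 0.7157; k_eq = 1.3972 N/mm
F = k_eq·δ = 1.3972·9 = 12.575 N

12.6 N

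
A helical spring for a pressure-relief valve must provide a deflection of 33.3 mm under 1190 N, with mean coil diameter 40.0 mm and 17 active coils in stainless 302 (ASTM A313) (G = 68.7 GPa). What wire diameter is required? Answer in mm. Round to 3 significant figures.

Required rate k = F/δ = 1190/33.3 = 35.736 N/mm
d = (8D³N_a·k / G)^(1/4) = (8·40.0³·17·35.736 / (68.7×10³))^0.25
  = (4527.6)^0.25 = 8.2029 mm

8.20 mm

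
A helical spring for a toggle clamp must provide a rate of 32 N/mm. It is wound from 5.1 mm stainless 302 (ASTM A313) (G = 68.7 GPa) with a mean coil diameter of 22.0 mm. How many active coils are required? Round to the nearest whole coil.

N_a = Gd⁴/(8D³k) = (68.7×10³ × 5.1⁴)/(8 × 22.0³ × 32)
    = 4.64769e+07 / 2.72589e+06 = 17.05 → 17 coils

17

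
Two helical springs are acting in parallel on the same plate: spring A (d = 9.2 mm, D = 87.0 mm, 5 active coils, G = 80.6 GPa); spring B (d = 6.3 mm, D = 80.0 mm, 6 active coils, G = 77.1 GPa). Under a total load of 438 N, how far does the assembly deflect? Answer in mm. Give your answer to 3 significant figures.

16.3 mm

k_A = Gd⁴/(8D³N_a) = (80.6×10³)(9.2⁴)/(8·87.0³·5) = 21.921 N/mm
k_B = Gd⁴/(8D³N_a) = (77.1×10³)(6.3⁴)/(8·80.0³·6) = 4.942 N/mm
Parallel: k_eq = 21.921 + 4.942 = 26.863 N/mm
δ = F/k_eq = 438/26.863 = 16.305 mm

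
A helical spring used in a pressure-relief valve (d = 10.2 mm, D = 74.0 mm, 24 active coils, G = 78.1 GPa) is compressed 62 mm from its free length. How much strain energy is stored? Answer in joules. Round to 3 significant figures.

20.9 J

k = Gd⁴/(8D³N_a) = (78.1×10³)(10.2⁴)/(8·74.0³·24) = 10.866 N/mm
U = ½kδ² = 0.5 × 10.866 × 62² = 20884 N·mm = 20.884 J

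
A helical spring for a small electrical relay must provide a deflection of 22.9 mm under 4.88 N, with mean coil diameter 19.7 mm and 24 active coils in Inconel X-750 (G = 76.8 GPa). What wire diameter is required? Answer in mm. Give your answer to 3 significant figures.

1.42 mm

Required rate k = F/δ = 4.88/22.9 = 0.2131 N/mm
d = (8D³N_a·k / G)^(1/4) = (8·19.7³·24·0.2131 / (76.8×10³))^0.25
  = (4.0731)^0.25 = 1.4206 mm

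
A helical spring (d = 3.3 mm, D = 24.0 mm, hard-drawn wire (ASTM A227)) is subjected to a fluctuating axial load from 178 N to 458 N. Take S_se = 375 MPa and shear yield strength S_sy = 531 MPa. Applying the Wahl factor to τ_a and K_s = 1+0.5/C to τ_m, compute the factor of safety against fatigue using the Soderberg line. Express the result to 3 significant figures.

C = D/d = 24.0/3.3 = 7.2727; K_W = (4C−1)/(4C−4)+0.615/C = 1.2041; K_s = 1+0.5/C = 1.0688
F_a = (F_max−F_min)/2 = 140 N; F_m = (F_max+F_min)/2 = 318 N
τ_a = K_W·8F_aD/(πd³) = 1.2041 × 238.09 = 286.69 MPa
τ_m = K_s·8F_mD/(πd³) = 1.0688 × 540.8 = 577.98 MPa
Soderberg: 1/n_f = τ_a/S_se + τ_m/S_sy = 286.69/375 + 577.98/531 = 0.76450 + 1.08847 = 1.853
n_f = 1/1.853 = 0.5397

0.540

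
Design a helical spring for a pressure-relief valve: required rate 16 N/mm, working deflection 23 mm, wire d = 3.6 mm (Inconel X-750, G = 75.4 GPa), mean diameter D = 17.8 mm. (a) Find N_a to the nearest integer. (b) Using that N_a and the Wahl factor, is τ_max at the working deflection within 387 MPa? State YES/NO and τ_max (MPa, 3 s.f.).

N_a = Gd⁴/(8D³k) = (75.4×10³)(3.6⁴)/(8·17.8³·16) = 17.54 → N_a = 18
Actual rate k = Gd⁴/(8D³·18) = 15.594 N/mm
Working load F = kδ = 15.594·23 = 358.66 N
C = 17.8/3.6 = 4.9444; K_W = (4C−1)/(4C−4)+0.615/C = 1.3145
τ_max = K_W·8FD/(πd³) = 1.3145·348.45 = 458.04 MPa
τ_max > 387 MPa → exceeds allowable

(a) 18 coils; (b) NO, τ_max = 458 MPa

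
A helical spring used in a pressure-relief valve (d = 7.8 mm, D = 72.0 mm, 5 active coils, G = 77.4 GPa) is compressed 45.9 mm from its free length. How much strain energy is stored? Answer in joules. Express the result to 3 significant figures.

20.2 J

k = Gd⁴/(8D³N_a) = (77.4×10³)(7.8⁴)/(8·72.0³·5) = 19.189 N/mm
U = ½kδ² = 0.5 × 19.189 × 45.9² = 20214 N·mm = 20.214 J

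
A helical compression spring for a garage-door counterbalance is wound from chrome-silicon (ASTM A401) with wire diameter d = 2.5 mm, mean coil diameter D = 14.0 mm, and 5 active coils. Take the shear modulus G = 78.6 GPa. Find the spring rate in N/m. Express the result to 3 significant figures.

28000 N/m

k = Gd⁴/(8D³N_a) = (78.6×10³ × 2.5⁴) / (8 × 14.0³ × 5)
  = 3.07031e+06 / 109760 = 27.973 N/mm = 27973 N/m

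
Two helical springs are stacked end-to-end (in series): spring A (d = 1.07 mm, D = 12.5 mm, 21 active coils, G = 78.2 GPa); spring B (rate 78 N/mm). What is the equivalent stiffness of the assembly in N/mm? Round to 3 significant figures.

0.311 N/mm

k_A = Gd⁴/(8D³N_a) = (78.2×10³)(1.07⁴)/(8·12.5³·21) = 0.31239 N/mm
Series: 1/k_eq = 1/0.31239 + 1/78 = 3.2139; k_eq = 0.31115 N/mm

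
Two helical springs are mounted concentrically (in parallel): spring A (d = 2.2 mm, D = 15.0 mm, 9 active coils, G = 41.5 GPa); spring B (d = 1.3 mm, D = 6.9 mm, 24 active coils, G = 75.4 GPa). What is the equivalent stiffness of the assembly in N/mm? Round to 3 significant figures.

k_A = Gd⁴/(8D³N_a) = (41.5×10³)(2.2⁴)/(8·15.0³·9) = 4.0007 N/mm
k_B = Gd⁴/(8D³N_a) = (75.4×10³)(1.3⁴)/(8·6.9³·24) = 3.4143 N/mm
Parallel: k_eq = 4.0007 + 3.4143 = 7.4149 N/mm

7.41 N/mm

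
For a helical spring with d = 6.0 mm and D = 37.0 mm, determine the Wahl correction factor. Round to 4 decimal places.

1.2449

C = D/d = 37.0/6.0 = 6.1667
K_W = (4C−1)/(4C−4) + 0.615/C = 23.667/20.667 + 0.0997 = 1.2449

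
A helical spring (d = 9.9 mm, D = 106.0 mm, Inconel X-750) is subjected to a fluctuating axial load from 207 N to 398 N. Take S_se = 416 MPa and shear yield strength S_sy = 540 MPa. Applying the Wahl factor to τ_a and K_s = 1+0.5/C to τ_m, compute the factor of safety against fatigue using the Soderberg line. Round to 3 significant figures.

C = D/d = 106.0/9.9 = 10.7071; K_W = (4C−1)/(4C−4)+0.615/C = 1.1347; K_s = 1+0.5/C = 1.0467
F_a = (F_max−F_min)/2 = 95.5 N; F_m = (F_max+F_min)/2 = 302.5 N
τ_a = K_W·8F_aD/(πd³) = 1.1347 × 26.567 = 30.146 MPa
τ_m = K_s·8F_mD/(πd³) = 1.0467 × 84.152 = 88.082 MPa
Soderberg: 1/n_f = τ_a/S_se + τ_m/S_sy = 30.146/416 + 88.082/540 = 0.07247 + 0.16311 = 0.23558
n_f = 1/0.23558 = 4.245

4.24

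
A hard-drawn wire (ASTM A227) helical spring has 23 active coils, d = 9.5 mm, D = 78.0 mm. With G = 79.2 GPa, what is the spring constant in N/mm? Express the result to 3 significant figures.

k = Gd⁴/(8D³N_a) = (79.2×10³ × 9.5⁴) / (8 × 78.0³ × 23)
  = 6.45089e+08 / 8.73176e+07 = 7.3878 N/mm

7.39 N/mm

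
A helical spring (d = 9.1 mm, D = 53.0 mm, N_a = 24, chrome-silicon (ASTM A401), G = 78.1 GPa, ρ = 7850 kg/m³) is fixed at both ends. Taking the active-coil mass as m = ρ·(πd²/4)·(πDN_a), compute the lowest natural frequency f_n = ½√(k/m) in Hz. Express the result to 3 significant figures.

47.9 Hz

k = Gd⁴/(8D³N_a) = (78.1×10³)(9.1⁴)/(8·53.0³·24) = 18.736 N/mm = 18736 N/m
Wire length L = πDN_a = π·53.0·24 = 3996.1 mm
m = ρ·(πd²/4)·L = 7850 × 65.039×10⁻⁶ m² × 3.9961 m = 2.0402 kg
f_n = ½√(k/m) = 0.5·√(18736/2.0402) = 0.5·√(9183.5) = 47.915 Hz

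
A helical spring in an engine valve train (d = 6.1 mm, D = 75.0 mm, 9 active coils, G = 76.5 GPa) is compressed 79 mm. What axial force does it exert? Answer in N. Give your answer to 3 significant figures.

k = Gd⁴/(8D³N_a) = (76.5×10³)(6.1⁴)/(8·75.0³·9) = 3.4871 N/mm
F = k·δ = 3.4871 × 79 = 275.48 N

275 N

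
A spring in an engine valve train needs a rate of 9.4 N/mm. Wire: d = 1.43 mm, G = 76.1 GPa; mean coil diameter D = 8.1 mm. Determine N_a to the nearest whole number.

8

N_a = Gd⁴/(8D³k) = (76.1×10³ × 1.43⁴)/(8 × 8.1³ × 9.4)
    = 318221 / 39964.4 = 7.963 → 8 coils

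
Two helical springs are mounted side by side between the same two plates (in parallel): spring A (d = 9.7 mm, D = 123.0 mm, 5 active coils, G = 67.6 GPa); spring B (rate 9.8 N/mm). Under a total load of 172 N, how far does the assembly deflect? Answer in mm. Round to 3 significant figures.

9.64 mm

k_A = Gd⁴/(8D³N_a) = (67.6×10³)(9.7⁴)/(8·123.0³·5) = 8.04 N/mm
Parallel: k_eq = 8.04 + 9.8 = 17.84 N/mm
δ = F/k_eq = 172/17.84 = 9.6412 mm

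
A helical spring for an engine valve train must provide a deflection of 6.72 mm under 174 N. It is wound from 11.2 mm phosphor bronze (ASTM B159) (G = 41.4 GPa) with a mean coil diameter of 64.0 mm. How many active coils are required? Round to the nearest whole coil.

Required rate k = F/δ = 174/6.72 = 25.893 N/mm
N_a = Gd⁴/(8D³k) = (41.4×10³ × 11.2⁴)/(8 × 64.0³ × 25.893)
    = 6.51437e+08 / 5.43013e+07 = 12 → 12 coils

12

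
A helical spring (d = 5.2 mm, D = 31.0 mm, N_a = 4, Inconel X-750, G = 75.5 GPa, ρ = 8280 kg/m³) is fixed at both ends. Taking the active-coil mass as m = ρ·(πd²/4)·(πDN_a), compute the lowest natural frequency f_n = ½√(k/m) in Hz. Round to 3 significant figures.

k = Gd⁴/(8D³N_a) = (75.5×10³)(5.2⁴)/(8·31.0³·4) = 57.906 N/mm = 57906 N/m
Wire length L = πDN_a = π·31.0·4 = 389.56 mm
m = ρ·(πd²/4)·L = 8280 × 21.237×10⁻⁶ m² × 0.38956 m = 0.068501 kg
f_n = ½√(k/m) = 0.5·√(57906/0.068501) = 0.5·√(8.4533e+05) = 459.71 Hz

460 Hz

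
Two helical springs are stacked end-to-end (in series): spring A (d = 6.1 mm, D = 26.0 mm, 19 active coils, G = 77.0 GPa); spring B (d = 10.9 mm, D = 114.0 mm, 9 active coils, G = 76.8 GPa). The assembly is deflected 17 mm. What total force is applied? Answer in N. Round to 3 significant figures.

138 N

k_A = Gd⁴/(8D³N_a) = (77.0×10³)(6.1⁴)/(8·26.0³·19) = 39.907 N/mm
k_B = Gd⁴/(8D³N_a) = (76.8×10³)(10.9⁴)/(8·114.0³·9) = 10.163 N/mm
Series: 1/k_eq = 1/39.907 + 1/10.163 = 0.12345; k_eq = 8.1001 N/mm
F = k_eq·δ = 8.1001·17 = 137.7 N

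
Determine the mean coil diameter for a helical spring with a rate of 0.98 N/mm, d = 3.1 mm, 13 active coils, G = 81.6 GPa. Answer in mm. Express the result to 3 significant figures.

42.0 mm

D = (Gd⁴/(8N_a·k))^(1/3) = (81.6×10³·3.1⁴/(8·13·0.98))^(1/3)
  = (73939.7)^(1/3) = 41.9720 mm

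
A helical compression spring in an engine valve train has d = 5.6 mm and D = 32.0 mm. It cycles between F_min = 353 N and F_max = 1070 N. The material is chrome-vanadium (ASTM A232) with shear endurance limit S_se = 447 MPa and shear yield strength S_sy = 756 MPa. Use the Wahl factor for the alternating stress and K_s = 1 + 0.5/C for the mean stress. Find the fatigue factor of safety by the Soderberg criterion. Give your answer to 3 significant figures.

1.06

C = D/d = 32.0/5.6 = 5.7143; K_W = (4C−1)/(4C−4)+0.615/C = 1.2667; K_s = 1+0.5/C = 1.0875
F_a = (F_max−F_min)/2 = 358.5 N; F_m = (F_max+F_min)/2 = 711.5 N
τ_a = K_W·8F_aD/(πd³) = 1.2667 × 166.35 = 210.71 MPa
τ_m = K_s·8F_mD/(πd³) = 1.0875 × 330.14 = 359.03 MPa
Soderberg: 1/n_f = τ_a/S_se + τ_m/S_sy = 210.71/447 + 359.03/756 = 0.47140 + 0.47491 = 0.9463
n_f = 1/0.9463 = 1.057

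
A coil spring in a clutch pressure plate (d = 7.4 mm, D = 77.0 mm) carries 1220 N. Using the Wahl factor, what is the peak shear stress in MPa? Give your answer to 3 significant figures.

672 MPa

Spring index C = D/d = 77.0/7.4 = 10.4054
K_W = (4C−1)/(4C−4) + 0.615/C = 40.622/37.622 + 0.0591 = 1.1388
τ₀ = 8FD/(πd³) = 8·1220·77.0/(π·7.4³) = 751520/1273 = 590.33 MPa
τ_max = K·τ₀ = 1.1388 × 590.33 = 672.3 MPa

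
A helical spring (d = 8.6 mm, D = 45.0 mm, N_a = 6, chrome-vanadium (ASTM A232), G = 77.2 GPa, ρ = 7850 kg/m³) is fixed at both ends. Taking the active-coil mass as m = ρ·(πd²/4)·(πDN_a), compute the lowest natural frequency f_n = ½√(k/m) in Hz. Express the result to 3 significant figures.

k = Gd⁴/(8D³N_a) = (77.2×10³)(8.6⁴)/(8·45.0³·6) = 96.546 N/mm = 96546 N/m
Wire length L = πDN_a = π·45.0·6 = 848.23 mm
m = ρ·(πd²/4)·L = 7850 × 58.088×10⁻⁶ m² × 0.84823 m = 0.38679 kg
f_n = ½√(k/m) = 0.5·√(96546/0.38679) = 0.5·√(2.4961e+05) = 249.81 Hz

250 Hz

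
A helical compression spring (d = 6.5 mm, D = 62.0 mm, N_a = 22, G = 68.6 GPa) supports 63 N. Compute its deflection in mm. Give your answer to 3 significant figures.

k = Gd⁴/(8D³N_a) = (68.6×10³)(6.5⁴)/(8·62.0³·22) = 2.9194 N/mm
δ = F/k = 63 / 2.9194 = 21.58 mm

21.6 mm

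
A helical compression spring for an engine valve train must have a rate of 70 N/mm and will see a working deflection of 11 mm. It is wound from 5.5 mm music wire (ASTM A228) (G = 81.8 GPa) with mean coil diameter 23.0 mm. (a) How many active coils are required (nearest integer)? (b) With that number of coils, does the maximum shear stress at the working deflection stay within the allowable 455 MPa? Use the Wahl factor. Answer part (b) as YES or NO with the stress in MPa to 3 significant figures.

(a) 11 coils; (b) YES, τ_max = 374 MPa

N_a = Gd⁴/(8D³k) = (81.8×10³)(5.5⁴)/(8·23.0³·70) = 10.99 → N_a = 11
Actual rate k = Gd⁴/(8D³·11) = 69.91 N/mm
Working load F = kδ = 69.91·11 = 769.01 N
C = 23.0/5.5 = 4.1818; K_W = (4C−1)/(4C−4)+0.615/C = 1.3828
τ_max = K_W·8FD/(πd³) = 1.3828·270.71 = 374.34 MPa
τ_max ≤ 455 MPa → acceptable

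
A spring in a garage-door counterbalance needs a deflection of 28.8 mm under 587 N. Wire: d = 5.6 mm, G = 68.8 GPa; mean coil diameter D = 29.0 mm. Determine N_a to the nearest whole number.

17

Required rate k = F/δ = 587/28.8 = 20.382 N/mm
N_a = Gd⁴/(8D³k) = (68.8×10³ × 5.6⁴)/(8 × 29.0³ × 20.382)
    = 6.76613e+07 / 3.97676e+06 = 17.01 → 17 coils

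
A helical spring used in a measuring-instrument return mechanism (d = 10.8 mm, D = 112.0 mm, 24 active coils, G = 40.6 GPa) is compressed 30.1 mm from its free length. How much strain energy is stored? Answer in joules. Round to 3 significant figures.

k = Gd⁴/(8D³N_a) = (40.6×10³)(10.8⁴)/(8·112.0³·24) = 2.0477 N/mm
U = ½kδ² = 0.5 × 2.0477 × 30.1² = 927.62 N·mm = 0.92762 J

0.928 J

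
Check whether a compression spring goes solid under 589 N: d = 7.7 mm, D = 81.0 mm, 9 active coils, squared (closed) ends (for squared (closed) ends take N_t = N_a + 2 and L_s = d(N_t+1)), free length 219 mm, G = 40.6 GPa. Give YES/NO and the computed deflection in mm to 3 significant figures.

k = Gd⁴/(8D³N_a) = (40.6×10³)(7.7⁴)/(8·81.0³·9) = 3.7299 N/mm
N_t = 11; L_s = 7.7·12 = 92.4 mm; δ_solid = L₀ − L_s = 219 − 92.4 = 126.6 mm
δ = F/k = 589/3.7299 = 157.91 mm
δ ≥ δ_solid → spring goes solid

YES, δ = 158 mm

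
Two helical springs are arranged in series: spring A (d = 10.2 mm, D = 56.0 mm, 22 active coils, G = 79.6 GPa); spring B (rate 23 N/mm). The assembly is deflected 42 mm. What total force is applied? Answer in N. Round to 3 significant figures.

k_A = Gd⁴/(8D³N_a) = (79.6×10³)(10.2⁴)/(8·56.0³·22) = 27.876 N/mm
Series: 1/k_eq = 1/27.876 + 1/23 = 0.079351; k_eq = 12.602 N/mm
F = k_eq·δ = 12.602·42 = 529.29 N

529 N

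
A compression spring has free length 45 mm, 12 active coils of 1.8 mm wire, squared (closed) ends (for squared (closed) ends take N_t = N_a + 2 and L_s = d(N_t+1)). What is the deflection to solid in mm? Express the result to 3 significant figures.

18.0 mm

N_t = 14; L_s = 1.8·15 = 27 mm
δ_solid = L₀ − L_s = 45 − 27 = 18 mm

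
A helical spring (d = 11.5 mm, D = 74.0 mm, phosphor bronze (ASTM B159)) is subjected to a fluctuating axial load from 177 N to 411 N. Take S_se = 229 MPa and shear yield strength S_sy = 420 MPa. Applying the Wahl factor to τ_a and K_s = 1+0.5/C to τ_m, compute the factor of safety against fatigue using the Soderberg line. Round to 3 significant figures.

5.83

C = D/d = 74.0/11.5 = 6.4348; K_W = (4C−1)/(4C−4)+0.615/C = 1.2336; K_s = 1+0.5/C = 1.0777
F_a = (F_max−F_min)/2 = 117 N; F_m = (F_max+F_min)/2 = 294 N
τ_a = K_W·8F_aD/(πd³) = 1.2336 × 14.497 = 17.883 MPa
τ_m = K_s·8F_mD/(πd³) = 1.0777 × 36.427 = 39.258 MPa
Soderberg: 1/n_f = τ_a/S_se + τ_m/S_sy = 17.883/229 + 39.258/420 = 0.07809 + 0.09347 = 0.17156
n_f = 1/0.17156 = 5.829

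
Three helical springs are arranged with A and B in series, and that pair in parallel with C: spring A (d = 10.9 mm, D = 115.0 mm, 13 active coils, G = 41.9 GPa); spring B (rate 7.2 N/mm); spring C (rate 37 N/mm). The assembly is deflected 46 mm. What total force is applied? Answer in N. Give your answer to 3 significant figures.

1820 N

k_A = Gd⁴/(8D³N_a) = (41.9×10³)(10.9⁴)/(8·115.0³·13) = 3.7393 N/mm
Springs A,B series: k_AB = 1/(1/3.7393+1/7.2) = 2.4611 N/mm; parallel with C: k_eq = 2.4611+37 = 39.461 N/mm
F = k_eq·δ = 39.461·46 = 1815.2 N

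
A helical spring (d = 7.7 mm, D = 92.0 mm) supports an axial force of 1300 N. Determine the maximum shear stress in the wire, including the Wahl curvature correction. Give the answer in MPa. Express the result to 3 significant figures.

Spring index C = D/d = 92.0/7.7 = 11.9481
K_W = (4C−1)/(4C−4) + 0.615/C = 46.792/43.792 + 0.0515 = 1.1200
τ₀ = 8FD/(πd³) = 8·1300·92.0/(π·7.7³) = 956800/1434.2 = 667.11 MPa
τ_max = K·τ₀ = 1.1200 × 667.11 = 747.15 MPa

747 MPa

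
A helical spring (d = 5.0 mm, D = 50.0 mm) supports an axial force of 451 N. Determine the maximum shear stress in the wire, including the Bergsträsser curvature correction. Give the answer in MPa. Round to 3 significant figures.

Spring index C = D/d = 50.0/5.0 = 10.0000
K_B = (4C+2)/(4C−3) = 42.000/37.000 = 1.1351
τ₀ = 8FD/(πd³) = 8·451·50.0/(π·5.0³) = 180400/392.7 = 459.38 MPa
τ_max = K·τ₀ = 1.1351 × 459.38 = 521.46 MPa

521 MPa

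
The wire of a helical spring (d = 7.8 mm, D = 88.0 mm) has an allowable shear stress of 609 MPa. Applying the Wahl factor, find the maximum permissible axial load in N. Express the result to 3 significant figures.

1140 N

C = D/d = 88.0/7.8 = 11.2821
K_W = (4C−1)/(4C−4) + 0.615/C = 44.128/41.128 + 0.0545 = 1.1275
τ_max = K·8FD/(πd³) → F_max = τ_allow·πd³/(8DK)
F_max = 609·π·7.8³/(8·88.0·1.1275) = 9.0793e+05/793.73 = 1143.9 N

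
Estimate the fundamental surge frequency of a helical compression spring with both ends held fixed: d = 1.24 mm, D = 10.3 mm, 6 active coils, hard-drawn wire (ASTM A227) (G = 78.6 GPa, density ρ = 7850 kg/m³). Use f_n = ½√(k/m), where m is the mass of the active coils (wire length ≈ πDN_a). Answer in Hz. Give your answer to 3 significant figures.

694 Hz

k = Gd⁴/(8D³N_a) = (78.6×10³)(1.24⁴)/(8·10.3³·6) = 3.5429 N/mm = 3542.9 N/m
Wire length L = πDN_a = π·10.3·6 = 194.15 mm
m = ρ·(πd²/4)·L = 7850 × 1.2076×10⁻⁶ m² × 0.19415 m = 0.0018405 kg
f_n = ½√(k/m) = 0.5·√(3542.9/0.0018405) = 0.5·√(1.9249e+06) = 693.71 Hz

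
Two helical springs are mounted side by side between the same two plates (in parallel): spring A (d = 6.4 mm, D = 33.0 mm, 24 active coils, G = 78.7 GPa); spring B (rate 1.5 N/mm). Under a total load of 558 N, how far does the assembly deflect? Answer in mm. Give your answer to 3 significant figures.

27.0 mm

k_A = Gd⁴/(8D³N_a) = (78.7×10³)(6.4⁴)/(8·33.0³·24) = 19.136 N/mm
Parallel: k_eq = 19.136 + 1.5 = 20.636 N/mm
δ = F/k_eq = 558/20.636 = 27.04 mm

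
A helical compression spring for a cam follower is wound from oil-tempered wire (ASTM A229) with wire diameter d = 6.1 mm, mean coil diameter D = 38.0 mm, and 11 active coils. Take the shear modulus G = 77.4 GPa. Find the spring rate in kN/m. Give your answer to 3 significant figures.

k = Gd⁴/(8D³N_a) = (77.4×10³ × 6.1⁴) / (8 × 38.0³ × 11)
  = 1.07167e+08 / 4.82874e+06 = 22.194 N/mm

22.2 kN/m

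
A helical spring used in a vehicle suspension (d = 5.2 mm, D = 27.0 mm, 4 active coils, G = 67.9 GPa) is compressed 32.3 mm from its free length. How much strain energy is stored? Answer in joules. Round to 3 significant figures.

41.1 J

k = Gd⁴/(8D³N_a) = (67.9×10³)(5.2⁴)/(8·27.0³·4) = 78.821 N/mm
U = ½kδ² = 0.5 × 78.821 × 32.3² = 41117 N·mm = 41.117 J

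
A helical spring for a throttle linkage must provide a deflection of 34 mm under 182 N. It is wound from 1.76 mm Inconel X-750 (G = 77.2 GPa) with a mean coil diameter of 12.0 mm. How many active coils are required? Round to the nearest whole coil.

Required rate k = F/δ = 182/34 = 5.3529 N/mm
N_a = Gd⁴/(8D³k) = (77.2×10³ × 1.76⁴)/(8 × 12.0³ × 5.3529)
    = 740744 / 73999.1 = 10.01 → 10 coils

10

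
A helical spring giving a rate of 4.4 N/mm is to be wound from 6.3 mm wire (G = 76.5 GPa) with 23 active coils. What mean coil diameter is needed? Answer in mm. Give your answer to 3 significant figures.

53.0 mm

D = (Gd⁴/(8N_a·k))^(1/3) = (76.5×10³·6.3⁴/(8·23·4.4))^(1/3)
  = (148851)^(1/3) = 52.9970 mm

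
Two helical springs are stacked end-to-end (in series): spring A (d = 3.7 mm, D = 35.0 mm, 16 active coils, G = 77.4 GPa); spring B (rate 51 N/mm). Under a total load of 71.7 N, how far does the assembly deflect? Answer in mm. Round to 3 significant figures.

k_A = Gd⁴/(8D³N_a) = (77.4×10³)(3.7⁴)/(8·35.0³·16) = 2.6432 N/mm
Series: 1/k_eq = 1/2.6432 + 1/51 = 0.39793; k_eq = 2.513 N/mm
δ = F/k_eq = 71.7/2.513 = 28.532 mm

28.5 mm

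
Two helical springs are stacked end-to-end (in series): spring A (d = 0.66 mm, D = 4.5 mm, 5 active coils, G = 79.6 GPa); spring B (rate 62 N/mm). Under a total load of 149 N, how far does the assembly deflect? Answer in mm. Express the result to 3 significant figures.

38.4 mm

k_A = Gd⁴/(8D³N_a) = (79.6×10³)(0.66⁴)/(8·4.5³·5) = 4.1437 N/mm
Series: 1/k_eq = 1/4.1437 + 1/62 = 0.25746; k_eq = 3.8841 N/mm
δ = F/k_eq = 149/3.8841 = 38.361 mm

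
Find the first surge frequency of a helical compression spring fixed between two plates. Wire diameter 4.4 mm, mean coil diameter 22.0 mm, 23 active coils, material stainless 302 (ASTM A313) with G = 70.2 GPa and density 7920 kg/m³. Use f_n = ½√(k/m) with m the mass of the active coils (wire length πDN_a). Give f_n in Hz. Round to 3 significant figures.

k = Gd⁴/(8D³N_a) = (70.2×10³)(4.4⁴)/(8·22.0³·23) = 13.43 N/mm = 13430 N/m
Wire length L = πDN_a = π·22.0·23 = 1589.6 mm
m = ρ·(πd²/4)·L = 7920 × 15.205×10⁻⁶ m² × 1.5896 m = 0.19143 kg
f_n = ½√(k/m) = 0.5·√(13430/0.19143) = 0.5·√(70152) = 132.43 Hz

132 Hz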